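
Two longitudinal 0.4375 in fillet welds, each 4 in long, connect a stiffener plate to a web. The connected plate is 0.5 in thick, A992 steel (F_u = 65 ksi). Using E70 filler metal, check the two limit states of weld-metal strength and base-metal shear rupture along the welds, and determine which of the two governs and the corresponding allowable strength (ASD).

E70XX → F_EXX = 70 ksi.
t_e = 0.707 × 0.4375 = 0.3093 in; L = 8 in.
Weld metal: R_n/Ω = (1/2.0) × 0.6 × 70 × 0.3093 × 8 = 51.96 kips.
Base metal (shear rupture): R_n/Ω = (1/2.0) × 0.6 × 65 × 0.5 × 8 = 78 kips.
Governing: weld metal.

R_n/Ω ≈ 52 kips (weld metal governs)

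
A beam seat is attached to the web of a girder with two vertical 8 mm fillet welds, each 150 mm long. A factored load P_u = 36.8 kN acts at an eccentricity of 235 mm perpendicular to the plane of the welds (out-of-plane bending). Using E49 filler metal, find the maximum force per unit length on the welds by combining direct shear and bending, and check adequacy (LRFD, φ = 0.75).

f_max ≈ 1160 N/mm; adequate

E49XX → F_EXX = 490 MPa.
L_w = 2 × 150 = 300 mm; section modulus (unit throat) S = 2 × L²/6 = 7500 mm².
Direct shear f_v = P/L_w = 36.8×10³/300 = 122.7 N/mm.
Moment M = P × e = 36.8×10³ × 235 = 8648000 N·mm; bending f_b = M/S = 1153 N/mm.
f_max = √(f_v² + f_b²) = √(122.7² + 1153²) = 1160 N/mm.
φr_n = 0.75 × 0.6 × 490 × (0.707 × 8) = 1247 N/mm → adequate.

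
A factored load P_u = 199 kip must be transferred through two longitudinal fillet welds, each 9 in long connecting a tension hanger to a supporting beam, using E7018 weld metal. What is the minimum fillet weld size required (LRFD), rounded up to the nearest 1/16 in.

w = 1/2 in

E70XX → F_EXX = 70 ksi.
Total weld length L = 18 in.
Required throat t_e = P_u / (φ × 0.6 F_EXX × L) = 199 / (0.75 × 0.6 × 70 × 18) = 0.351 in.
Required leg w = t_e / 0.707 = 0.4964 in → use 1/2 in.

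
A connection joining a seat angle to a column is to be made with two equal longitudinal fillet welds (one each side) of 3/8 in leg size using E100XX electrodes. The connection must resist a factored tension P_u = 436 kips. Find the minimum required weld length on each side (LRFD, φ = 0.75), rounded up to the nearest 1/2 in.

E100XX → F_EXX = 100 ksi.
Throat t_e = 0.707 × 0.375 = 0.2651 in.
φr_n = 0.75 × 0.6 × 100 × 0.2651 = 11.93 kips/in.
L_req = P_u / φr_n = 436 / 11.93 = 36.54 in total.
Per side: 36.54 / 2 = 18.27 in.
Round up → use L = 18.5 in on each side.

L = 18.5 in on each side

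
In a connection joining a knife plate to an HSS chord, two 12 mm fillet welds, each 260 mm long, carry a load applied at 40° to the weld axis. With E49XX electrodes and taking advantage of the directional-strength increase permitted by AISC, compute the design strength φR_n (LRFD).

E49XX → F_EXX = 490 MPa.
t_e = 0.707 × 12 = 8.484 mm; A_we = 8.484 × 520 = 4412 mm².
Directional factor: 1.0 + 0.5 sin^1.5(40°) = 1.258.
F_nw = 0.6 × 490 × 1.258 = 369.8 MPa.
φR_n = 0.75 × 369.8 × 4412 × 10⁻³ = 1223 kN.

φR_n ≈ 1220 kN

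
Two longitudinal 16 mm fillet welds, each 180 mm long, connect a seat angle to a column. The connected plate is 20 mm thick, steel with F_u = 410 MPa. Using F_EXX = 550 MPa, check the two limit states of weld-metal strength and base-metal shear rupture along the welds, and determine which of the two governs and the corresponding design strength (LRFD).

t_e = 0.707 × 16 = 11.31 mm; L = 360 mm.
Weld metal: φR_n = 0.75 × 0.6 × 550 × 11.31 × 360 × 10⁻³ = 1008 kN.
Base metal (shear rupture): φR_n = 0.75 × 0.6 × 410 × 20 × 360 × 10⁻³ = 1328 kN.
Governing: weld metal.

φR_n ≈ 1010 kN (weld metal governs)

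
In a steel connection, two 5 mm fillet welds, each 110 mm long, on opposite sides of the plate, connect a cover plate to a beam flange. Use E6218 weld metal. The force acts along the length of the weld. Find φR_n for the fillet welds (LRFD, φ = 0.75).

E62XX → F_EXX = 620 MPa.
Effective throat t_e = 0.707 × 5 = 3.535 mm.
Total length L = 220 mm; A_we = 3.535 × 220 = 777.7 mm².
F_nw = 0.6 F_EXX = 0.6 × 620 = 372 MPa.
φR_n = 0.75 × 372 × 777.7 × 10⁻³ = 217 kN.

φR_n ≈ 217 kN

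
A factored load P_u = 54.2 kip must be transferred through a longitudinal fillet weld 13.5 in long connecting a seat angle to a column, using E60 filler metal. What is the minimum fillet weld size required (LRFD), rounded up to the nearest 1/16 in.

E60XX → F_EXX = 60 ksi.
Total weld length L = 13.5 in.
Required throat t_e = P_u / (φ × 0.6 F_EXX × L) = 54.2 / (0.75 × 0.6 × 60 × 13.5) = 0.1487 in.
Required leg w = t_e / 0.707 = 0.2103 in → use 1/4 in.

w = 1/4 in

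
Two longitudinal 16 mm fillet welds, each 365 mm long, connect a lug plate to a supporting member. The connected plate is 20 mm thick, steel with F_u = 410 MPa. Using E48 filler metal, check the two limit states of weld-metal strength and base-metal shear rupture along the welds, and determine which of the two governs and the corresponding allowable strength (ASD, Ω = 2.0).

E48XX → F_EXX = 480 MPa.
t_e = 0.707 × 16 = 11.31 mm; L = 730 mm.
Weld metal: R_n/Ω = (1/2.0) × 0.6 × 480 × 11.31 × 730 × 10⁻³ = 1189 kN.
Base metal (shear rupture): R_n/Ω = (1/2.0) × 0.6 × 410 × 20 × 730 × 10⁻³ = 1796 kN.
Governing: weld metal.

R_n/Ω ≈ 1190 kN (weld metal governs)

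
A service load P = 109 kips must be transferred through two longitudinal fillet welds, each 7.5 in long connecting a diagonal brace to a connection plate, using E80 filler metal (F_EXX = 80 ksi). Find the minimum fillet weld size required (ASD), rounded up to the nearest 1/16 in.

Total weld length L = 15 in.
Required throat t_e = P × Ω / (0.6 F_EXX × L) = 109 × 2.0 / (0.6 × 80 × 15) = 0.3028 in.
Required leg w = t_e / 0.707 = 0.4283 in → use 7/16 in.

w = 7/16 in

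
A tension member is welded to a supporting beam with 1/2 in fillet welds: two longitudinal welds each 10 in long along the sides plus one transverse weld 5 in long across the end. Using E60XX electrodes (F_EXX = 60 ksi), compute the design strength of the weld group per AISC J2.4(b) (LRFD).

t_e = 0.707 × 0.5 = 0.3535 in.
R_nwl = 0.6 × 60 × 0.3535 × 20 = 254.5 kips (longitudinal, 2 welds).
R_nwt = 0.6 × 60 × 0.3535 × 5 = 63.63 kips (transverse, base value).
(i) R_nwl + R_nwt = 318.1 kips; (ii) 0.85 R_nwl + 1.5 R_nwt = 311.8 kips.
R_n = max = 318.1 kips [governs: (i)]; φR_n = 238.6 kips.

φR_n ≈ 239 kips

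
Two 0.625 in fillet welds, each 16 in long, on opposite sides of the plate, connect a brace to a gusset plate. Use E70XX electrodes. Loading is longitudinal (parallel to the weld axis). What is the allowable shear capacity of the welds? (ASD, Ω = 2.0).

R_n/Ω ≈ 297 kip

E70XX → F_EXX = 70 ksi.
Effective throat t_e = 0.707 × 0.625 = 0.4419 in.
Total length L = 32 in; A_we = 0.4419 × 32 = 14.14 in².
F_nw = 0.6 F_EXX = 0.6 × 70 = 42 ksi.
R_n = 42 × 14.14 = 593.9 kip; R_n/Ω = 593.9/2.0 = 296.9 kip.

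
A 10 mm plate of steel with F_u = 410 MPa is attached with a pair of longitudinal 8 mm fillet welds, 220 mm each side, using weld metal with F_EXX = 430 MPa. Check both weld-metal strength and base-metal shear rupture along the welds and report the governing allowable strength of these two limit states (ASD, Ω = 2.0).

R_n/Ω ≈ 321 kN (weld metal governs)

t_e = 0.707 × 8 = 5.656 mm; L = 440 mm.
Weld metal: R_n/Ω = (1/2.0) × 0.6 × 430 × 5.656 × 440 × 10⁻³ = 321 kN.
Base metal (shear rupture): R_n/Ω = (1/2.0) × 0.6 × 410 × 10 × 440 × 10⁻³ = 541.2 kN.
Governing: weld metal.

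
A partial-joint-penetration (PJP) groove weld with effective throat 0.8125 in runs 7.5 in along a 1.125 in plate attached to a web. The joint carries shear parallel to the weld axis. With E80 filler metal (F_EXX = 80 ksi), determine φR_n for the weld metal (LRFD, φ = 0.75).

φR_n ≈ 219 kip

Effective throat (given) t_e = 0.8125 in.
A_we = 0.8125 × 7.5 = 6.094 in².
F_nw = 0.6 F_EXX = 48 ksi.
φR_n = 0.75 × 48 × 6.094 = 219.4 kip.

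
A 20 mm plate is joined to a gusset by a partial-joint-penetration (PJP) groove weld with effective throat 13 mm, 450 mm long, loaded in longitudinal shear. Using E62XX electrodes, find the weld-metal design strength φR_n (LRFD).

φR_n ≈ 1630 kN

E62XX → F_EXX = 620 MPa.
Effective throat (given) t_e = 13 mm.
A_we = 13 × 450 = 5850 mm².
F_nw = 0.6 F_EXX = 372 MPa.
φR_n = 0.75 × 372 × 5850 × 10⁻³ = 1632 kN.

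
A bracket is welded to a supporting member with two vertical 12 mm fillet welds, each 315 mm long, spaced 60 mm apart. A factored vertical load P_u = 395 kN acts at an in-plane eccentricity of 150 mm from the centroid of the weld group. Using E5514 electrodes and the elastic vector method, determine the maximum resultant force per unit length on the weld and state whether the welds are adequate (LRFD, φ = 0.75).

f_max ≈ 1870 N/mm; adequate

E55XX → F_EXX = 550 MPa.
Total weld length L_w = 630 mm. Treat welds as unit-width lines.
Polar moment about centroid: J = 2[d³/12 + d(b/2)²] = 2[315³/12 + 315×30²] = 5776000 mm³.
Direct shear f_v = P/L_w = 395×10³ / 630 = 627 N/mm (vertical).
Torsion M = P·e = 395×10³ × 150 = 59250000 N·mm.
Critical point at (x, y) = (30, 157.5) from centroid. f_tx = M·y/J = 1616 N/mm; f_ty = M·x/J = 307.7 N/mm.
Resultant f_max = √[f_tx² + (f_v + f_ty)²] = √[1616² + (627 + 307.7)²] = 1866 N/mm.
Capacity per unit length: φr_n = 0.75 × 0.6 × 550 × (0.707 × 12) = 2100 N/mm.
1866 ≤ 2100 → adequate.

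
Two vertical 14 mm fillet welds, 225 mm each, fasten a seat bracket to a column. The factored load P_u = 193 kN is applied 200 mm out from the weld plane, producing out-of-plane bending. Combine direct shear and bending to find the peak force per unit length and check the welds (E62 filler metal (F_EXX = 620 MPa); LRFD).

f_max ≈ 2330 N/mm; adequate

L_w = 2 × 225 = 450 mm; section modulus (unit throat) S = 2 × L²/6 = 16880 mm².
Direct shear f_v = P/L_w = 193×10³/450 = 428.9 N/mm.
Moment M = P × e = 193×10³ × 200 = 38600000 N·mm; bending f_b = M/S = 2287 N/mm.
f_max = √(f_v² + f_b²) = √(428.9² + 2287²) = 2327 N/mm.
φr_n = 0.75 × 0.6 × 620 × (0.707 × 14) = 2762 N/mm → adequate.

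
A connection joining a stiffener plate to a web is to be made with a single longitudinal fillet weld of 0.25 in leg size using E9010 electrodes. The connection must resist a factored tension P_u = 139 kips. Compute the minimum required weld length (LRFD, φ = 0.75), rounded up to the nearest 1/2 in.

L = 19.5 in

E90XX → F_EXX = 90 ksi.
Throat t_e = 0.707 × 0.25 = 0.1767 in.
φr_n = 0.75 × 0.6 × 90 × 0.1767 = 7.158 kips/in.
L_req = P_u / φr_n = 139 / 7.158 = 19.42 in total.
Round up → use L = 19.5 in.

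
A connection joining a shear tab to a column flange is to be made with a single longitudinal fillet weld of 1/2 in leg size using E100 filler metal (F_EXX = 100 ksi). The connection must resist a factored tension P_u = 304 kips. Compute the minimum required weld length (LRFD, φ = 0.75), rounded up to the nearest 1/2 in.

Throat t_e = 0.707 × 0.5 = 0.3535 in.
φr_n = 0.75 × 0.6 × 100 × 0.3535 = 15.91 kips/in.
L_req = P_u / φr_n = 304 / 15.91 = 19.11 in total.
Round up → use L = 19.5 in.

L = 19.5 in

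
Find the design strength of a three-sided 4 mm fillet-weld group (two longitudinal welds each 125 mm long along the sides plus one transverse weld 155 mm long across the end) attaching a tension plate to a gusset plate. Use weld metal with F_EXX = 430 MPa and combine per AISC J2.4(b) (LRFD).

t_e = 0.707 × 4 = 2.828 mm.
R_nwl = 0.6 × 430 × 2.828 × 250 × 10⁻³ = 182.4 kN (longitudinal, 2 welds).
R_nwt = 0.6 × 430 × 2.828 × 155 × 10⁻³ = 113.1 kN (transverse, base value).
(i) R_nwl + R_nwt = 295.5 kN; (ii) 0.85 R_nwl + 1.5 R_nwt = 324.7 kN.
R_n = max = 324.7 kN [governs: (ii)]; φR_n = 243.5 kN.

φR_n ≈ 244 kN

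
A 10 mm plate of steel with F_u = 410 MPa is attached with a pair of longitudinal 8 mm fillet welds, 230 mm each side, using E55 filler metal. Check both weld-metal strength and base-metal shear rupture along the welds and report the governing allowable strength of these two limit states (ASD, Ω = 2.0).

R_n/Ω ≈ 429 kN (weld metal governs)

E55XX → F_EXX = 550 MPa.
t_e = 0.707 × 8 = 5.656 mm; L = 460 mm.
Weld metal: R_n/Ω = (1/2.0) × 0.6 × 550 × 5.656 × 460 × 10⁻³ = 429.3 kN.
Base metal (shear rupture): R_n/Ω = (1/2.0) × 0.6 × 410 × 10 × 460 × 10⁻³ = 565.8 kN.
Governing: weld metal.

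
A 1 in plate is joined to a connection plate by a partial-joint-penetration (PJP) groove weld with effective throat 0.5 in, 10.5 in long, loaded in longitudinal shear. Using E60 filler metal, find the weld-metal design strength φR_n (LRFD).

E60XX → F_EXX = 60 ksi.
Effective throat (given) t_e = 0.5 in.
A_we = 0.5 × 10.5 = 5.25 in².
F_nw = 0.6 F_EXX = 36 ksi.
φR_n = 0.75 × 36 × 5.25 = 141.8 kips.

φR_n ≈ 142 kips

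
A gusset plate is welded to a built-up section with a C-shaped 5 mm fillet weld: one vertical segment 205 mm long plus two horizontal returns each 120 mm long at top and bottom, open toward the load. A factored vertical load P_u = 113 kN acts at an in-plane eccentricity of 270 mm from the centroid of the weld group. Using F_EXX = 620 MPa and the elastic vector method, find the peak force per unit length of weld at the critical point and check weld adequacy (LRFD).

f_max ≈ 1230 N/mm; NOT adequate

Total weld length L_w = 445 mm. Treat welds as unit-width lines.
Centroid: x̄ = 2×120×60 / 445 = 32.36 mm from the vertical weld.
Polar moment about centroid: J = I_x + I_y = [205³/12 + 2×120×102.5²] + [205×32.36² + 2(120³/12 + 120×27.64²)] = 3925000 mm³.
Direct shear f_v = P/L_w = 113×10³ / 445 = 253.9 N/mm (vertical).
Torsion M = P·e = 113×10³ × 270 = 30510000 N·mm.
Critical point at (x, y) = (87.64, 102.5) from centroid. f_tx = M·y/J = 796.7 N/mm; f_ty = M·x/J = 681.2 N/mm.
Resultant f_max = √[f_tx² + (f_v + f_ty)²] = √[796.7² + (253.9 + 681.2)²] = 1228 N/mm.
Capacity per unit length: φr_n = 0.75 × 0.6 × 620 × (0.707 × 5) = 986.3 N/mm.
1228 > 986.3 → NOT adequate.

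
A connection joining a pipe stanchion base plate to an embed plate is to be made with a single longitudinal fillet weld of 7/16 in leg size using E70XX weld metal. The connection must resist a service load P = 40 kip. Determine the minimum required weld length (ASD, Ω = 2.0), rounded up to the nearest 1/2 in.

L = 6.5 in

E70XX → F_EXX = 70 ksi.
Throat t_e = 0.707 × 0.4375 = 0.3093 in.
r_n/Ω = (0.6 × 70 × 0.3093) / 2.0 = 6.496 kip/in.
L_req = P / (r_n/Ω) = 40 / 6.496 = 6.158 in total.
Round up → use L = 6.5 in.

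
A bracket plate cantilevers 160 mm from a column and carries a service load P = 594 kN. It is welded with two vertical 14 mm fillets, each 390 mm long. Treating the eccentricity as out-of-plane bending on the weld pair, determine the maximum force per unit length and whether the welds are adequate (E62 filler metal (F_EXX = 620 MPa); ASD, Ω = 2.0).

f_max ≈ 2020 N/mm; NOT adequate

L_w = 2 × 390 = 780 mm; section modulus (unit throat) S = 2 × L²/6 = 50700 mm².
Direct shear f_v = P/L_w = 594×10³/780 = 761.5 N/mm.
Moment M = P × e = 594×10³ × 160 = 95040000 N·mm; bending f_b = M/S = 1875 N/mm.
f_max = √(f_v² + f_b²) = √(761.5² + 1875²) = 2023 N/mm.
r_n/Ω = (1/2.0) × 0.6 × 620 × (0.707 × 14) = 1841 N/mm → NOT adequate.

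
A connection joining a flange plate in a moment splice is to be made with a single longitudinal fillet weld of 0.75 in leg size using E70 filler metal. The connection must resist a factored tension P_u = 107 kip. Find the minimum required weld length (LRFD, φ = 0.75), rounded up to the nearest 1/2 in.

L = 6.5 in

E70XX → F_EXX = 70 ksi.
Throat t_e = 0.707 × 0.75 = 0.5302 in.
φr_n = 0.75 × 0.6 × 70 × 0.5302 = 16.7 kip/in.
L_req = P_u / φr_n = 107 / 16.7 = 6.406 in total.
Round up → use L = 6.5 in.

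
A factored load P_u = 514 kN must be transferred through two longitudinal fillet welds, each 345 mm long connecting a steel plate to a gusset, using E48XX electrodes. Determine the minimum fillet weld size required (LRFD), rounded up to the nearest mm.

E48XX → F_EXX = 480 MPa.
Total weld length L = 690 mm.
Required throat t_e = P_u / (φ × 0.6 F_EXX × L) = 514 / (0.75 × 0.6 × 480 × 690 × 10⁻³) = 3.449 mm.
Required leg w = t_e / 0.707 = 4.878 mm → use 5 mm.

w = 5 mm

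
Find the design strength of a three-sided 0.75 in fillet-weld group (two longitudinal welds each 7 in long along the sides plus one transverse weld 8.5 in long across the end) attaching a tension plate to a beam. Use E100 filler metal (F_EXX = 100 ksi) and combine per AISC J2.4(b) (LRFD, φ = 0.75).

φR_n ≈ 588 kip

t_e = 0.707 × 0.75 = 0.5302 in.
R_nwl = 0.6 × 100 × 0.5302 × 14 = 445.4 kip (longitudinal, 2 welds).
R_nwt = 0.6 × 100 × 0.5302 × 8.5 = 270.4 kip (transverse, base value).
(i) R_nwl + R_nwt = 715.8 kip; (ii) 0.85 R_nwl + 1.5 R_nwt = 784.2 kip.
R_n = max = 784.2 kip [governs: (ii)]; φR_n = 588.2 kip.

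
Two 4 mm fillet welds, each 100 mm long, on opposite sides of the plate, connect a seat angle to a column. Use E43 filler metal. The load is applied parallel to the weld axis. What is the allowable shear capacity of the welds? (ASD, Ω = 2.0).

R_n/Ω ≈ 73 kN

E43XX → F_EXX = 430 MPa.
Effective throat t_e = 0.707 × 4 = 2.828 mm.
Total length L = 200 mm; A_we = 2.828 × 200 = 565.6 mm².
F_nw = 0.6 F_EXX = 0.6 × 430 = 258 MPa.
R_n = 258 × 565.6 × 10⁻³ = 145.9 kN; R_n/Ω = 145.9/2.0 = 72.96 kN.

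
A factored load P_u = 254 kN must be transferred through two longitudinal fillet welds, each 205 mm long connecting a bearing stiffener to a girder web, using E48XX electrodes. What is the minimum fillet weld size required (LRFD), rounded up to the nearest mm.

E48XX → F_EXX = 480 MPa.
Total weld length L = 410 mm.
Required throat t_e = P_u / (φ × 0.6 F_EXX × L) = 254 / (0.75 × 0.6 × 480 × 410 × 10⁻³) = 2.868 mm.
Required leg w = t_e / 0.707 = 4.057 mm → use 5 mm.

w = 5 mm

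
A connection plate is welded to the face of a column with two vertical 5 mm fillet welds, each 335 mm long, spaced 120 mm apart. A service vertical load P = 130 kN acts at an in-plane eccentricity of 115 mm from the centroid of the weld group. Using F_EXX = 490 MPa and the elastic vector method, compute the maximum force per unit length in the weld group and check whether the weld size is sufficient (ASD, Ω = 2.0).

f_max ≈ 414 N/mm; adequate

Total weld length L_w = 670 mm. Treat welds as unit-width lines.
Polar moment about centroid: J = 2[d³/12 + d(b/2)²] = 2[335³/12 + 335×60²] = 8678000 mm³.
Direct shear f_v = P/L_w = 130×10³ / 670 = 194 N/mm (vertical).
Torsion M = P·e = 130×10³ × 115 = 14950000 N·mm.
Critical point at (x, y) = (60, 167.5) from centroid. f_tx = M·y/J = 288.6 N/mm; f_ty = M·x/J = 103.4 N/mm.
Resultant f_max = √[f_tx² + (f_v + f_ty)²] = √[288.6² + (194 + 103.4)²] = 414.4 N/mm.
Capacity per unit length: r_n/Ω = (1/2.0) × 0.6 × 490 × (0.707 × 5) = 519.6 N/mm.
414.4 ≤ 519.6 → adequate.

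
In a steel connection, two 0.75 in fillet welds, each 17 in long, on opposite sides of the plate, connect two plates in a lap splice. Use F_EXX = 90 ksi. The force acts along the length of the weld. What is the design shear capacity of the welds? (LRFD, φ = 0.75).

φR_n ≈ 730 kips

Effective throat t_e = 0.707 × 0.75 = 0.5302 in.
Total length L = 34 in; A_we = 0.5302 × 34 = 18.03 in².
F_nw = 0.6 F_EXX = 0.6 × 90 = 54 ksi.
φR_n = 0.75 × 54 × 18.03 = 730.2 kips.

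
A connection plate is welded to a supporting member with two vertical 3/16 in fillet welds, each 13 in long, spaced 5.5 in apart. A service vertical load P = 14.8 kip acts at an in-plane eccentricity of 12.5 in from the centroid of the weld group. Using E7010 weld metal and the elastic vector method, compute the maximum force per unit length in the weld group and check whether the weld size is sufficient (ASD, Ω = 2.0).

f_max ≈ 2.6 kip/in; adequate

E70XX → F_EXX = 70 ksi.
Total weld length L_w = 26 in. Treat welds as unit-width lines.
Polar moment about centroid: J = 2[d³/12 + d(b/2)²] = 2[13³/12 + 13×2.75²] = 562.8 in³.
Direct shear f_v = P/L_w = 14.8 / 26 = 0.5692 kip/in (vertical).
Torsion M = P·e = 14.8 × 12.5 = 185 kip·in.
Critical point at (x, y) = (2.75, 6.5) from centroid. f_tx = M·y/J = 2.137 kip/in; f_ty = M·x/J = 0.904 kip/in.
Resultant f_max = √[f_tx² + (f_v + f_ty)²] = √[2.137² + (0.5692 + 0.904)²] = 2.595 kip/in.
Capacity per unit length: r_n/Ω = (1/2.0) × 0.6 × 70 × (0.707 × 0.1875) = 2.784 kip/in.
2.595 ≤ 2.784 → adequate.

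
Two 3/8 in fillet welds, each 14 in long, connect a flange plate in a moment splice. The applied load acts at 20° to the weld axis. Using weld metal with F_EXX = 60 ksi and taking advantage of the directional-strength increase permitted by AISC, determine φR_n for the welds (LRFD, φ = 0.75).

t_e = 0.707 × 0.375 = 0.2651 in; A_we = 0.2651 × 28 = 7.423 in².
Directional factor: 1.0 + 0.5 sin^1.5(20°) = 1.1.
F_nw = 0.6 × 60 × 1.1 = 39.6 ksi.
φR_n = 0.75 × 39.6 × 7.423 = 220.5 kips.

φR_n ≈ 220 kips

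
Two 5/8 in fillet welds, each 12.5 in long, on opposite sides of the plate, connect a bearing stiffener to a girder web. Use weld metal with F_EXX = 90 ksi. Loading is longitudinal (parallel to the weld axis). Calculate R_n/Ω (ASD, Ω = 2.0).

R_n/Ω ≈ 298 kips

Effective throat t_e = 0.707 × 0.625 = 0.4419 in.
Total length L = 25 in; A_we = 0.4419 × 25 = 11.05 in².
F_nw = 0.6 F_EXX = 0.6 × 90 = 54 ksi.
R_n = 54 × 11.05 = 596.5 kips; R_n/Ω = 596.5/2.0 = 298.3 kips.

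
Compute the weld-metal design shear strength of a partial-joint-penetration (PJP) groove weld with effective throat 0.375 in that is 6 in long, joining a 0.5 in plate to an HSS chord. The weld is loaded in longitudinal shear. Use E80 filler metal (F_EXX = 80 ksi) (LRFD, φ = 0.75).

Effective throat (given) t_e = 0.375 in.
A_we = 0.375 × 6 = 2.25 in².
F_nw = 0.6 F_EXX = 48 ksi.
φR_n = 0.75 × 48 × 2.25 = 81 kip.

φR_n ≈ 81 kip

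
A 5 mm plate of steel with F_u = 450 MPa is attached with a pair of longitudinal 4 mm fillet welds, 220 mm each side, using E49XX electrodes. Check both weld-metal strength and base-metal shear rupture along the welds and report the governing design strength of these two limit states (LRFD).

φR_n ≈ 274 kN (weld metal governs)

E49XX → F_EXX = 490 MPa.
t_e = 0.707 × 4 = 2.828 mm; L = 440 mm.
Weld metal: φR_n = 0.75 × 0.6 × 490 × 2.828 × 440 × 10⁻³ = 274.4 kN.
Base metal (shear rupture): φR_n = 0.75 × 0.6 × 450 × 5 × 440 × 10⁻³ = 445.5 kN.
Governing: weld metal.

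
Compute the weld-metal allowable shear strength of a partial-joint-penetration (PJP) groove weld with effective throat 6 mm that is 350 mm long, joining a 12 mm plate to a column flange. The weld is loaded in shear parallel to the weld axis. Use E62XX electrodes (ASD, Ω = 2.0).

E62XX → F_EXX = 620 MPa.
Effective throat (given) t_e = 6 mm.
A_we = 6 × 350 = 2100 mm².
F_nw = 0.6 F_EXX = 372 MPa.
R_n/Ω = (372 × 2100) / 2.0 × 10⁻³ = 390.6 kN.

R_n/Ω ≈ 391 kN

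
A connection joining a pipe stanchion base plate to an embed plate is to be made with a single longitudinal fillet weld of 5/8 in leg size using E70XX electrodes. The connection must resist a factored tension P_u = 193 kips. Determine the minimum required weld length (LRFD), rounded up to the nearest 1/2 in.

E70XX → F_EXX = 70 ksi.
Throat t_e = 0.707 × 0.625 = 0.4419 in.
φr_n = 0.75 × 0.6 × 70 × 0.4419 = 13.92 kips/in.
L_req = P_u / φr_n = 193 / 13.92 = 13.87 in total.
Round up → use L = 14 in.

L = 14 in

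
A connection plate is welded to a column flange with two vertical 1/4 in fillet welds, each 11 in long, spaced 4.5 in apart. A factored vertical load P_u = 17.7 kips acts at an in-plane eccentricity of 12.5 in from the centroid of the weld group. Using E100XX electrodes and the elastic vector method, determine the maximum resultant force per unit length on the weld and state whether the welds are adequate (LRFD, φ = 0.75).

f_max ≈ 4.32 kip/in; adequate

E100XX → F_EXX = 100 ksi.
Total weld length L_w = 22 in. Treat welds as unit-width lines.
Polar moment about centroid: J = 2[d³/12 + d(b/2)²] = 2[11³/12 + 11×2.25²] = 333.2 in³.
Direct shear f_v = P/L_w = 17.7 / 22 = 0.8045 kip/in (vertical).
Torsion M = P·e = 17.7 × 12.5 = 221.25 kip·in.
Critical point at (x, y) = (2.25, 5.5) from centroid. f_tx = M·y/J = 3.652 kip/in; f_ty = M·x/J = 1.494 kip/in.
Resultant f_max = √[f_tx² + (f_v + f_ty)²] = √[3.652² + (0.8045 + 1.494)²] = 4.315 kip/in.
Capacity per unit length: φr_n = 0.75 × 0.6 × 100 × (0.707 × 0.25) = 7.954 kip/in.
4.315 ≤ 7.954 → adequate.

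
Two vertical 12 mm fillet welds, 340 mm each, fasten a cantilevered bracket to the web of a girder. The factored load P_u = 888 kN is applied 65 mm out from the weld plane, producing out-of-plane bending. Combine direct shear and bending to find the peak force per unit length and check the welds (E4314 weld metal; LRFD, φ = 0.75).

f_max ≈ 1990 N/mm; NOT adequate

E43XX → F_EXX = 430 MPa.
L_w = 2 × 340 = 680 mm; section modulus (unit throat) S = 2 × L²/6 = 38530 mm².
Direct shear f_v = P/L_w = 888×10³/680 = 1306 N/mm.
Moment M = P × e = 888×10³ × 65 = 57720000 N·mm; bending f_b = M/S = 1498 N/mm.
f_max = √(f_v² + f_b²) = √(1306² + 1498²) = 1987 N/mm.
φr_n = 0.75 × 0.6 × 430 × (0.707 × 12) = 1642 N/mm → NOT adequate.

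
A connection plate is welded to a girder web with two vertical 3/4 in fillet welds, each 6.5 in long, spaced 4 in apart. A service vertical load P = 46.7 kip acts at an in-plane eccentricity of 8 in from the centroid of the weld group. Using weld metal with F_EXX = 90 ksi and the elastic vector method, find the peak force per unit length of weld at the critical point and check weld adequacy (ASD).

f_max ≈ 16.7 kip/in; NOT adequate

Total weld length L_w = 13 in. Treat welds as unit-width lines.
Polar moment about centroid: J = 2[d³/12 + d(b/2)²] = 2[6.5³/12 + 6.5×2²] = 97.77 in³.
Direct shear f_v = P/L_w = 46.7 / 13 = 3.592 kip/in (vertical).
Torsion M = P·e = 46.7 × 8 = 373.6 kip·in.
Critical point at (x, y) = (2, 3.25) from centroid. f_tx = M·y/J = 12.42 kip/in; f_ty = M·x/J = 7.642 kip/in.
Resultant f_max = √[f_tx² + (f_v + f_ty)²] = √[12.42² + (3.592 + 7.642)²] = 16.75 kip/in.
Capacity per unit length: r_n/Ω = (1/2.0) × 0.6 × 90 × (0.707 × 0.75) = 14.32 kip/in.
16.75 > 14.32 → NOT adequate.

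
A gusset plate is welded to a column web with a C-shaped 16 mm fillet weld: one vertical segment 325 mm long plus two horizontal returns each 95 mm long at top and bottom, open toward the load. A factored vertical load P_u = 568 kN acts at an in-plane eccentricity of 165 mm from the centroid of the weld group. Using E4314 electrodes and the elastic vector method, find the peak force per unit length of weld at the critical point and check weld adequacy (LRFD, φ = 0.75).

E43XX → F_EXX = 430 MPa.
Total weld length L_w = 515 mm. Treat welds as unit-width lines.
Centroid: x̄ = 2×95×47.5 / 515 = 17.52 mm from the vertical weld.
Polar moment about centroid: J = I_x + I_y = [325³/12 + 2×95×162.5²] + [325×17.52² + 2(95³/12 + 95×29.98²)] = 8291000 mm³.
Direct shear f_v = P/L_w = 568×10³ / 515 = 1103 N/mm (vertical).
Torsion M = P·e = 568×10³ × 165 = 93720000 N·mm.
Critical point at (x, y) = (77.48, 162.5) from centroid. f_tx = M·y/J = 1837 N/mm; f_ty = M·x/J = 875.7 N/mm.
Resultant f_max = √[f_tx² + (f_v + f_ty)²] = √[1837² + (1103 + 875.7)²] = 2700 N/mm.
Capacity per unit length: φr_n = 0.75 × 0.6 × 430 × (0.707 × 16) = 2189 N/mm.
2700 > 2189 → NOT adequate.

f_max ≈ 2700 N/mm; NOT adequate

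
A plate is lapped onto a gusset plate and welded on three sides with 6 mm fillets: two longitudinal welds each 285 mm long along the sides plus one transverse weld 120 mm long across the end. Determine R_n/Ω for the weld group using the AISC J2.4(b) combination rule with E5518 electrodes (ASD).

R_n/Ω ≈ 483 kN

E55XX → F_EXX = 550 MPa.
t_e = 0.707 × 6 = 4.242 mm.
R_nwl = 0.6 × 550 × 4.242 × 570 × 10⁻³ = 797.9 kN (longitudinal, 2 welds).
R_nwt = 0.6 × 550 × 4.242 × 120 × 10⁻³ = 168 kN (transverse, base value).
(i) R_nwl + R_nwt = 965.9 kN; (ii) 0.85 R_nwl + 1.5 R_nwt = 930.2 kN.
R_n = max = 965.9 kN [governs: (i)]; R_n/Ω = 483 kN.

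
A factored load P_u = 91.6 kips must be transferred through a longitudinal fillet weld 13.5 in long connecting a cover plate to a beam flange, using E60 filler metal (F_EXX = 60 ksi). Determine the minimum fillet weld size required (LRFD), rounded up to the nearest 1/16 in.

w = 3/8 in

Total weld length L = 13.5 in.
Required throat t_e = P_u / (φ × 0.6 F_EXX × L) = 91.6 / (0.75 × 0.6 × 60 × 13.5) = 0.2513 in.
Required leg w = t_e / 0.707 = 0.3555 in → use 3/8 in.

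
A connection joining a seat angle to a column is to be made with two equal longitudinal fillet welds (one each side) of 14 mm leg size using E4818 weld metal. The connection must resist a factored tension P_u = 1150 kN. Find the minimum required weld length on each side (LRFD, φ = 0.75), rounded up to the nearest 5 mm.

E48XX → F_EXX = 480 MPa.
Throat t_e = 0.707 × 14 = 9.898 mm.
φr_n = 0.75 × 0.6 × 480 × 9.898 × 10⁻³ = 2.138 kN/mm.
L_req = P_u / φr_n = 1150 / 2.138 = 537.9 mm total.
Per side: 537.9 / 2 = 268.9 mm.
Round up → use L = 270 mm on each side.

L = 270 mm on each side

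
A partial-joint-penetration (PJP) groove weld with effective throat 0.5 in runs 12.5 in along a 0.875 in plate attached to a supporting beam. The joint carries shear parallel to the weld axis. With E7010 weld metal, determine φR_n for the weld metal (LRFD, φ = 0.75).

φR_n ≈ 197 kips

E70XX → F_EXX = 70 ksi.
Effective throat (given) t_e = 0.5 in.
A_we = 0.5 × 12.5 = 6.25 in².
F_nw = 0.6 F_EXX = 42 ksi.
φR_n = 0.75 × 42 × 6.25 = 196.9 kips.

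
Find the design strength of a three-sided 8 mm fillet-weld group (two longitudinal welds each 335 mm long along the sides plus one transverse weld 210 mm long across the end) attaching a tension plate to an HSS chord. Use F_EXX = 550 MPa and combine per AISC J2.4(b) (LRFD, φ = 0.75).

t_e = 0.707 × 8 = 5.656 mm.
R_nwl = 0.6 × 550 × 5.656 × 670 × 10⁻³ = 1251 kN (longitudinal, 2 welds).
R_nwt = 0.6 × 550 × 5.656 × 210 × 10⁻³ = 392 kN (transverse, base value).
(i) R_nwl + R_nwt = 1643 kN; (ii) 0.85 R_nwl + 1.5 R_nwt = 1651 kN.
R_n = max = 1651 kN [governs: (ii)]; φR_n = 1238 kN.

φR_n ≈ 1240 kN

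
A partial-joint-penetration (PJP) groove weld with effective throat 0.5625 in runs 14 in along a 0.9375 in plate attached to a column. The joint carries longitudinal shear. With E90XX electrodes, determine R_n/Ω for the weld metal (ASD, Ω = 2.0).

R_n/Ω ≈ 213 kips

E90XX → F_EXX = 90 ksi.
Effective throat (given) t_e = 0.5625 in.
A_we = 0.5625 × 14 = 7.875 in².
F_nw = 0.6 F_EXX = 54 ksi.
R_n/Ω = (54 × 7.875) / 2.0 = 212.6 kips.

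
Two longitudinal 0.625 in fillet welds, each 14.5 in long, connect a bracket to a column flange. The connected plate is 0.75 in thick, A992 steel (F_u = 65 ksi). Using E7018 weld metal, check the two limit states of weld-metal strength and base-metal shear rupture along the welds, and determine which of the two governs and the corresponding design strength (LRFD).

φR_n ≈ 404 kips (weld metal governs)

E70XX → F_EXX = 70 ksi.
t_e = 0.707 × 0.625 = 0.4419 in; L = 29 in.
Weld metal: φR_n = 0.75 × 0.6 × 70 × 0.4419 × 29 = 403.7 kips.
Base metal (shear rupture): φR_n = 0.75 × 0.6 × 65 × 0.75 × 29 = 636.2 kips.
Governing: weld metal.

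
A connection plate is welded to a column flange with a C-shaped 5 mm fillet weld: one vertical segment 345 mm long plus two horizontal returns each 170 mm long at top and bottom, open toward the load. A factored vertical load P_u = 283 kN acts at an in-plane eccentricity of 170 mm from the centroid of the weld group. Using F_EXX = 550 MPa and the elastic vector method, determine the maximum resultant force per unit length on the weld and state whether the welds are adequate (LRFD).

Total weld length L_w = 685 mm. Treat welds as unit-width lines.
Centroid: x̄ = 2×170×85 / 685 = 42.19 mm from the vertical weld.
Polar moment about centroid: J = I_x + I_y = [345³/12 + 2×170×172.5²] + [345×42.19² + 2(170³/12 + 170×42.81²)] = 15600000 mm³.
Direct shear f_v = P/L_w = 283×10³ / 685 = 413.1 N/mm (vertical).
Torsion M = P·e = 283×10³ × 170 = 48110000 N·mm.
Critical point at (x, y) = (127.8, 172.5) from centroid. f_tx = M·y/J = 532.2 N/mm; f_ty = M·x/J = 394.3 N/mm.
Resultant f_max = √[f_tx² + (f_v + f_ty)²] = √[532.2² + (413.1 + 394.3)²] = 967 N/mm.
Capacity per unit length: φr_n = 0.75 × 0.6 × 550 × (0.707 × 5) = 874.9 N/mm.
967 > 874.9 → NOT adequate.

f_max ≈ 967 N/mm; NOT adequate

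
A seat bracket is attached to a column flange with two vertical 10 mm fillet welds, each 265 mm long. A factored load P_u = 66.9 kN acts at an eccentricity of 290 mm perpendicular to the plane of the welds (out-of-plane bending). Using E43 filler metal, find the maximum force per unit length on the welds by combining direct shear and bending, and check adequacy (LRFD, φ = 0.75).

E43XX → F_EXX = 430 MPa.
L_w = 2 × 265 = 530 mm; section modulus (unit throat) S = 2 × L²/6 = 23410 mm².
Direct shear f_v = P/L_w = 66.9×10³/530 = 126.2 N/mm.
Moment M = P × e = 66.9×10³ × 290 = 19401000 N·mm; bending f_b = M/S = 828.8 N/mm.
f_max = √(f_v² + f_b²) = √(126.2² + 828.8²) = 838.4 N/mm.
φr_n = 0.75 × 0.6 × 430 × (0.707 × 10) = 1368 N/mm → adequate.

f_max ≈ 838 N/mm; adequate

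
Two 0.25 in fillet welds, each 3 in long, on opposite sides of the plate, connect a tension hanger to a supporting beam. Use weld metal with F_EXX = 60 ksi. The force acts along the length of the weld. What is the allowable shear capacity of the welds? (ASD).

Effective throat t_e = 0.707 × 0.25 = 0.1767 in.
Total length L = 6 in; A_we = 0.1767 × 6 = 1.06 in².
F_nw = 0.6 F_EXX = 0.6 × 60 = 36 ksi.
R_n = 36 × 1.06 = 38.18 kips; R_n/Ω = 38.18/2.0 = 19.09 kips.

R_n/Ω ≈ 19.1 kips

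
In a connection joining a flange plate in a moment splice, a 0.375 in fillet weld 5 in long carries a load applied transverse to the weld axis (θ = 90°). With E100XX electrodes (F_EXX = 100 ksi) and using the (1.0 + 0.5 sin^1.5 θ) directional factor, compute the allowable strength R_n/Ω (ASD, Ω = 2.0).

R_n/Ω ≈ 59.7 kip

t_e = 0.707 × 0.375 = 0.2651 in; A_we = 0.2651 × 5 = 1.326 in².
Directional factor: 1.0 + 0.5 sin^1.5(90°) = 1.5.
F_nw = 0.6 × 100 × 1.5 = 90 ksi.
R_n/Ω = (90 × 1.326) / 2.0 = 59.65 kip.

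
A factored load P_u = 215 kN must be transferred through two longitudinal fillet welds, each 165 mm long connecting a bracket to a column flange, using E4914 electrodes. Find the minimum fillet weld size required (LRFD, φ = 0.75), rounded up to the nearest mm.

w = 5 mm

E49XX → F_EXX = 490 MPa.
Total weld length L = 330 mm.
Required throat t_e = P_u / (φ × 0.6 F_EXX × L) = 215 / (0.75 × 0.6 × 490 × 330 × 10⁻³) = 2.955 mm.
Required leg w = t_e / 0.707 = 4.179 mm → use 5 mm.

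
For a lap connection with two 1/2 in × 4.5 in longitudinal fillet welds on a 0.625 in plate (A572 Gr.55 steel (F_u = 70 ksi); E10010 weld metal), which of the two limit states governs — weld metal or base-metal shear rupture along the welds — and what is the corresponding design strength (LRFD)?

φR_n ≈ 143 kip (weld metal governs)

E100XX → F_EXX = 100 ksi.
t_e = 0.707 × 0.5 = 0.3535 in; L = 9 in.
Weld metal: φR_n = 0.75 × 0.6 × 100 × 0.3535 × 9 = 143.2 kip.
Base metal (shear rupture): φR_n = 0.75 × 0.6 × 70 × 0.625 × 9 = 177.2 kip.
Governing: weld metal.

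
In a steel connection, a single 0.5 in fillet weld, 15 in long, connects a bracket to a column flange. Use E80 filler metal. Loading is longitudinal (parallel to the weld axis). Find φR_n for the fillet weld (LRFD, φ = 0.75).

E80XX → F_EXX = 80 ksi.
Effective throat t_e = 0.707 × 0.5 = 0.3535 in.
Total length L = 15 in; A_we = 0.3535 × 15 = 5.302 in².
F_nw = 0.6 F_EXX = 0.6 × 80 = 48 ksi.
φR_n = 0.75 × 48 × 5.302 = 190.9 kips.

φR_n ≈ 191 kips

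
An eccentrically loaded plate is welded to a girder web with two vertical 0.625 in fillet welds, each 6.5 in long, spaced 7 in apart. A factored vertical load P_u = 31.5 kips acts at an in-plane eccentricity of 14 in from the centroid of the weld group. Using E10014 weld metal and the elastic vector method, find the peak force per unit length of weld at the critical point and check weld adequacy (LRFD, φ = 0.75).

f_max ≈ 12.2 kip/in; adequate

E100XX → F_EXX = 100 ksi.
Total weld length L_w = 13 in. Treat welds as unit-width lines.
Polar moment about centroid: J = 2[d³/12 + d(b/2)²] = 2[6.5³/12 + 6.5×3.5²] = 205 in³.
Direct shear f_v = P/L_w = 31.5 / 13 = 2.423 kip/in (vertical).
Torsion M = P·e = 31.5 × 14 = 441 kip·in.
Critical point at (x, y) = (3.5, 3.25) from centroid. f_tx = M·y/J = 6.991 kip/in; f_ty = M·x/J = 7.529 kip/in.
Resultant f_max = √[f_tx² + (f_v + f_ty)²] = √[6.991² + (2.423 + 7.529)²] = 12.16 kip/in.
Capacity per unit length: φr_n = 0.75 × 0.6 × 100 × (0.707 × 0.625) = 19.88 kip/in.
12.16 ≤ 19.88 → adequate.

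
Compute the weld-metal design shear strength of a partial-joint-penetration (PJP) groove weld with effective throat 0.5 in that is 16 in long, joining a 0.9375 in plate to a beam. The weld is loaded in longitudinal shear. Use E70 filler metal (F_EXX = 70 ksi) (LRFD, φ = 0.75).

Effective throat (given) t_e = 0.5 in.
A_we = 0.5 × 16 = 8 in².
F_nw = 0.6 F_EXX = 42 ksi.
φR_n = 0.75 × 42 × 8 = 252 kip.

φR_n ≈ 252 kip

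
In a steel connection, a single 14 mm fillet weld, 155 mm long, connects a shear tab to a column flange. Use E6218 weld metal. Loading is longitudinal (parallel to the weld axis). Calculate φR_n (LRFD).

E62XX → F_EXX = 620 MPa.
Effective throat t_e = 0.707 × 14 = 9.898 mm.
Total length L = 155 mm; A_we = 9.898 × 155 = 1534 mm².
F_nw = 0.6 F_EXX = 0.6 × 620 = 372 MPa.
φR_n = 0.75 × 372 × 1534 × 10⁻³ = 428 kN.

φR_n ≈ 428 kN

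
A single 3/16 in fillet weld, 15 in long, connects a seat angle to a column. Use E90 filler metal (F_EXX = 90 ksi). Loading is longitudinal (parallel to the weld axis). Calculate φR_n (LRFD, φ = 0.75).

φR_n ≈ 80.5 kips

Effective throat t_e = 0.707 × 0.1875 = 0.1326 in.
Total length L = 15 in; A_we = 0.1326 × 15 = 1.988 in².
F_nw = 0.6 F_EXX = 0.6 × 90 = 54 ksi.
φR_n = 0.75 × 54 × 1.988 = 80.53 kips.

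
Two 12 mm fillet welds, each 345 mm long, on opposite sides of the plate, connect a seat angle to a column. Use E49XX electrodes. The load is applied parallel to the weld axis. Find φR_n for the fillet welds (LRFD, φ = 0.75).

φR_n ≈ 1290 kN

E49XX → F_EXX = 490 MPa.
Effective throat t_e = 0.707 × 12 = 8.484 mm.
Total length L = 690 mm; A_we = 8.484 × 690 = 5854 mm².
F_nw = 0.6 F_EXX = 0.6 × 490 = 294 MPa.
φR_n = 0.75 × 294 × 5854 × 10⁻³ = 1291 kN.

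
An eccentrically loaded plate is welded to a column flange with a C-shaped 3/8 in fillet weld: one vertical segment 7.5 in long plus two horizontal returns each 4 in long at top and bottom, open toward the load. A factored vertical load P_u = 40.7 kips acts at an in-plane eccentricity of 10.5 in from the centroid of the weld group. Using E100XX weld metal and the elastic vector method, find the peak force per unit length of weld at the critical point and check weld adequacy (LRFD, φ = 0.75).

f_max ≈ 13.5 kip/in; NOT adequate

E100XX → F_EXX = 100 ksi.
Total weld length L_w = 15.5 in. Treat welds as unit-width lines.
Centroid: x̄ = 2×4×2 / 15.5 = 1.032 in from the vertical weld.
Polar moment about centroid: J = I_x + I_y = [7.5³/12 + 2×4×3.75²] + [7.5×1.032² + 2(4³/12 + 4×0.9677²)] = 173.8 in³.
Direct shear f_v = P/L_w = 40.7 / 15.5 = 2.626 kip/in (vertical).
Torsion M = P·e = 40.7 × 10.5 = 427.35 kip·in.
Critical point at (x, y) = (2.968, 3.75) from centroid. f_tx = M·y/J = 9.22 kip/in; f_ty = M·x/J = 7.297 kip/in.
Resultant f_max = √[f_tx² + (f_v + f_ty)²] = √[9.22² + (2.626 + 7.297)²] = 13.55 kip/in.
Capacity per unit length: φr_n = 0.75 × 0.6 × 100 × (0.707 × 0.375) = 11.93 kip/in.
13.55 > 11.93 → NOT adequate.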